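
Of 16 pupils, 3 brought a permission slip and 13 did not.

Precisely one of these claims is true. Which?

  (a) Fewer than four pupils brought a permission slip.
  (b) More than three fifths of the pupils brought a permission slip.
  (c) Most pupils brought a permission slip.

(a)

|A| = 16, |A ∩ B| = 3, |A ∖ B| = 13.
(a) requires |A ∩ B| < 4: true.
(b) requires |A ∩ B| / |A| > 3/5: false.
(c) requires |A ∩ B| > |A ∖ B|: false.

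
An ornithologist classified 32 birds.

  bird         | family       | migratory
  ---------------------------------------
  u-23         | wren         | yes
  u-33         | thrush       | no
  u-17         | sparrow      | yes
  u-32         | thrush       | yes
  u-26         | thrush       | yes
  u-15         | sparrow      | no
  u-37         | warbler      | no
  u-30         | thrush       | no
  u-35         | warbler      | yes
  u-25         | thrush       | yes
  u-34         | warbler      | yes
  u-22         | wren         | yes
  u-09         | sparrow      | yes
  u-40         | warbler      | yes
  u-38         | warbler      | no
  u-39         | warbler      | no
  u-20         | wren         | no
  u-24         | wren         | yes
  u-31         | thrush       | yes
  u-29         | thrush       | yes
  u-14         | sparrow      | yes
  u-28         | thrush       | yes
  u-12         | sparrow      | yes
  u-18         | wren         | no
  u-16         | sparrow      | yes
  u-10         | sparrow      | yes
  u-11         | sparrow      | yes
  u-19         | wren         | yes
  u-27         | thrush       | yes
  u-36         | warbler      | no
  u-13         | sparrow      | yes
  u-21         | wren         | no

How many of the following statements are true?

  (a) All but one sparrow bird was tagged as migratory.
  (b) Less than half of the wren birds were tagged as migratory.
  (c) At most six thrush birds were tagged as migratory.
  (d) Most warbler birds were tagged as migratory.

(a) sparrow: |A| = 9, |A ∩ B| = 8; needs |A ∖ B| = 1 — true.
(b) wren: |A| = 7, |A ∩ B| = 4; needs |A ∩ B| < |A ∖ B| — false.
(c) thrush: |A| = 9, |A ∩ B| = 7; needs |A ∩ B| ≤ 6 — false.
(d) warbler: |A| = 7, |A ∩ B| = 3; needs |A ∩ B| > |A ∖ B| — false.

1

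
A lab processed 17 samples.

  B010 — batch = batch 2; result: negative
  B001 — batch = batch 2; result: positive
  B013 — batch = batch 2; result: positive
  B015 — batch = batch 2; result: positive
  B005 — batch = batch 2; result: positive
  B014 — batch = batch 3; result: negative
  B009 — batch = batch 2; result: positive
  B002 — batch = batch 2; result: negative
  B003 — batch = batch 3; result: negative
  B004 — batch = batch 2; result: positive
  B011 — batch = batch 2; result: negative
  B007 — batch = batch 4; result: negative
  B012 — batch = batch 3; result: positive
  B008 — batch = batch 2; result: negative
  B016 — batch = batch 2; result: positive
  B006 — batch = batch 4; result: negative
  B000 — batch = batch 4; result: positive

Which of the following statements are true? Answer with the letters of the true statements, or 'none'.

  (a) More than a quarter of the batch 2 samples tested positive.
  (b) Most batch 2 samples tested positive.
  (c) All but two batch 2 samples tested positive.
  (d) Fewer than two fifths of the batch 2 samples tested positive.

|A| = 11, |A ∩ B| = 7, |A ∖ B| = 4.
(a) |A ∩ B| / |A| > 1/4: holds.
(b) |A ∩ B| > |A ∖ B|: holds.
(c) |A ∖ B| = 2: fails.
(d) |A ∩ B| / |A| < 2/5: fails.

(a), (b)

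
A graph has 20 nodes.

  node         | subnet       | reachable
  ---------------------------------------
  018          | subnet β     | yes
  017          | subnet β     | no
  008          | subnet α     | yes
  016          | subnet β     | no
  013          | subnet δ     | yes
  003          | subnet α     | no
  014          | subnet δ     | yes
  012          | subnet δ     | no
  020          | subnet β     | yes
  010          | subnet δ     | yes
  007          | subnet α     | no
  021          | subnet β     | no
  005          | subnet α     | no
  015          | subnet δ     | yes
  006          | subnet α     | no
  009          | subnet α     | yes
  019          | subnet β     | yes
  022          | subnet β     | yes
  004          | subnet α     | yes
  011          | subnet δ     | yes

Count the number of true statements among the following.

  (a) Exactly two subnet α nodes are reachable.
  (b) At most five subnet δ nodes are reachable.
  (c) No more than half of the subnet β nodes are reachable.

(a) subnet α: |A| = 7, |A ∩ B| = 3; needs |A ∩ B| = 2 — false.
(b) subnet δ: |A| = 6, |A ∩ B| = 5; needs |A ∩ B| ≤ 5 — true.
(c) subnet β: |A| = 7, |A ∩ B| = 4; needs |A ∩ B| ≤ |A ∖ B| — false.

1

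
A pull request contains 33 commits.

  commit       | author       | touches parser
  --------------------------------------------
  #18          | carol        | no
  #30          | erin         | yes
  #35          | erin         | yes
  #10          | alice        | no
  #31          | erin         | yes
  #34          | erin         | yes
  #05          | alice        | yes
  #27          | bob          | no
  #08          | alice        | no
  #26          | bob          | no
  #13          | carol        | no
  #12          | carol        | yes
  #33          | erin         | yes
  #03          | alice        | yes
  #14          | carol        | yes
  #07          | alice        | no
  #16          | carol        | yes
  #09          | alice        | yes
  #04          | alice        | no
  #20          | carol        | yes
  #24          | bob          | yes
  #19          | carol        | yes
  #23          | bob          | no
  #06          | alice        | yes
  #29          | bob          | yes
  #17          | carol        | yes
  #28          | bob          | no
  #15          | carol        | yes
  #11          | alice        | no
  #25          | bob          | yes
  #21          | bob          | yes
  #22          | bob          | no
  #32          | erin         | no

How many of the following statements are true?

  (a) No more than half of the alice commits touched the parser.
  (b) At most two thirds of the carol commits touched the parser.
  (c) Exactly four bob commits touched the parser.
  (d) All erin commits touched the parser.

(a) alice: |A| = 9, |A ∩ B| = 4; needs |A ∩ B| ≤ |A ∖ B| — true.
(b) carol: |A| = 9, |A ∩ B| = 7; needs |A ∩ B| / |A| ≤ 2/3 — false.
(c) bob: |A| = 9, |A ∩ B| = 4; needs |A ∩ B| = 4 — true.
(d) erin: |A| = 6, |A ∩ B| = 5; needs A ⊆ B, i.e. every element of A is in B (|A ∖ B| = 0) — false.

2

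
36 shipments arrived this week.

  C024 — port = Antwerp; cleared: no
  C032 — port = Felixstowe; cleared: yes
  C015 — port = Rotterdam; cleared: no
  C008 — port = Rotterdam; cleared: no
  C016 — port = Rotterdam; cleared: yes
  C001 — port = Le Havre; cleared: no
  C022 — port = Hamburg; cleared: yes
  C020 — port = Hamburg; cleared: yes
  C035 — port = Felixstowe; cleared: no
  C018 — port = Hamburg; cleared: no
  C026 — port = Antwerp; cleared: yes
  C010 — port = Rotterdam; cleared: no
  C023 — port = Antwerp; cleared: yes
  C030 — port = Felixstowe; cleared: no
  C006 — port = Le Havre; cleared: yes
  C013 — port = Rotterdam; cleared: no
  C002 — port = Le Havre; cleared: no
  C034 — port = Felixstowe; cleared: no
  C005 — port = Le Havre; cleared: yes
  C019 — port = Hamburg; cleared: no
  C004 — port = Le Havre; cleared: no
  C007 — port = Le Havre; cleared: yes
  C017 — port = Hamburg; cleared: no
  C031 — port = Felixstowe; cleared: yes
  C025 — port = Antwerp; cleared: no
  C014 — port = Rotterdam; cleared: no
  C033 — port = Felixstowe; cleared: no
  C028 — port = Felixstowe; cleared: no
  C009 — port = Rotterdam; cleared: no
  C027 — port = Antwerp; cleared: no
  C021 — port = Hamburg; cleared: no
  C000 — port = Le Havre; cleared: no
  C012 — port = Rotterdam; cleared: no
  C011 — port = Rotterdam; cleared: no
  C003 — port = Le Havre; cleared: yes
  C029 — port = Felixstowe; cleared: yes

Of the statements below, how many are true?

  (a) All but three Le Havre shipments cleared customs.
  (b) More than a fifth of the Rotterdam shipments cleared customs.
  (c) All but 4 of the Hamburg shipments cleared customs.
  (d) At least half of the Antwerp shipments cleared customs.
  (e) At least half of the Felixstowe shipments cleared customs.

(a) Le Havre: |A| = 8, |A ∩ B| = 4; needs |A ∖ B| = 3 — false.
(b) Rotterdam: |A| = 9, |A ∩ B| = 1; needs |A ∩ B| / |A| > 1/5 — false.
(c) Hamburg: |A| = 6, |A ∩ B| = 2; needs |A ∖ B| = 4 — true.
(d) Antwerp: |A| = 5, |A ∩ B| = 2; needs |A ∩ B| ≥ |A ∖ B| — false.
(e) Felixstowe: |A| = 8, |A ∩ B| = 3; needs |A ∩ B| ≥ |A ∖ B| — false.

1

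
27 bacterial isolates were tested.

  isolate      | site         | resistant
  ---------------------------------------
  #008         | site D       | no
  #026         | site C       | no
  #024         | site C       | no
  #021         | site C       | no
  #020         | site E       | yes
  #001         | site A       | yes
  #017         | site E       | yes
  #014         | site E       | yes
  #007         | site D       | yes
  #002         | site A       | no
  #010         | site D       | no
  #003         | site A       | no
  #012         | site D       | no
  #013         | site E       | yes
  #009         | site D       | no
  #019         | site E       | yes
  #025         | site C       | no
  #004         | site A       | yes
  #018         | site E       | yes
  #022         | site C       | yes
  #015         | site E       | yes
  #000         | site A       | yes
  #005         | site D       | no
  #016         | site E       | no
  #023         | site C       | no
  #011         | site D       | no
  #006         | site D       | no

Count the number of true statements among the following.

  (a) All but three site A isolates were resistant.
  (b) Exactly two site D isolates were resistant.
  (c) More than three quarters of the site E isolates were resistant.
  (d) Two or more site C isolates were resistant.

1

(a) site A: |A| = 5, |A ∩ B| = 3; needs |A ∖ B| = 3 — false.
(b) site D: |A| = 8, |A ∩ B| = 1; needs |A ∩ B| = 2 — false.
(c) site E: |A| = 8, |A ∩ B| = 7; needs |A ∩ B| / |A| > 3/4 — true.
(d) site C: |A| = 6, |A ∩ B| = 1; needs |A ∩ B| ≥ 2 — false.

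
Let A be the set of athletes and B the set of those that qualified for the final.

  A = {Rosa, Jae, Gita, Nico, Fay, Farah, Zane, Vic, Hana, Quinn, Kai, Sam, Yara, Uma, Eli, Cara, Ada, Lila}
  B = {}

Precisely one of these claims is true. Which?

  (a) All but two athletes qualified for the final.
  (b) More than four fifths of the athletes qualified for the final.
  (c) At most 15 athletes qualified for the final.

(c)

|A| = 18, |A ∩ B| = 0, |A ∖ B| = 18.
(a) requires |A ∖ B| = 2: false.
(b) requires |A ∩ B| / |A| > 4/5: false.
(c) requires |A ∩ B| ≤ 15: true.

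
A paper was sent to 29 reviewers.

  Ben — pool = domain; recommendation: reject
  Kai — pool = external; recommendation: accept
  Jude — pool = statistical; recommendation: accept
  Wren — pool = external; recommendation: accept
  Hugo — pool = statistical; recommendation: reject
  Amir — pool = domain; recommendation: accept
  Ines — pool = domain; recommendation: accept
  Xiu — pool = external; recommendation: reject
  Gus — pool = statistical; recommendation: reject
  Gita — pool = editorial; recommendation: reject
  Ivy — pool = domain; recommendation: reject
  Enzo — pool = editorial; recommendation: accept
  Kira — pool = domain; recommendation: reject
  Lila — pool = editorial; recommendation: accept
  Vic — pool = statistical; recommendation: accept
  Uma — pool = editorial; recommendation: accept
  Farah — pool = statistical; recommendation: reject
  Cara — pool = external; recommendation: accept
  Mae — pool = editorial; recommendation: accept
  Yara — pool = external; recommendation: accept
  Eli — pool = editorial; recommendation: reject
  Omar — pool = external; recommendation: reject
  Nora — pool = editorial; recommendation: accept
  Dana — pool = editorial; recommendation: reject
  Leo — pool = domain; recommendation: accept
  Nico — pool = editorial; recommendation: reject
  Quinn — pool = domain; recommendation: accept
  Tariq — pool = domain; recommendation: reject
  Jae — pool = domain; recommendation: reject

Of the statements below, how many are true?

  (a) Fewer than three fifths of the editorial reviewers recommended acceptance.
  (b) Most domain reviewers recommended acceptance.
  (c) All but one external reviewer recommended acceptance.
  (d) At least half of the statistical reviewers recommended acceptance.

1

(a) editorial: |A| = 9, |A ∩ B| = 5; needs |A ∩ B| / |A| < 3/5 — true.
(b) domain: |A| = 9, |A ∩ B| = 4; needs |A ∩ B| > |A ∖ B| — false.
(c) external: |A| = 6, |A ∩ B| = 4; needs |A ∖ B| = 1 — false.
(d) statistical: |A| = 5, |A ∩ B| = 2; needs |A ∩ B| ≥ |A ∖ B| — false.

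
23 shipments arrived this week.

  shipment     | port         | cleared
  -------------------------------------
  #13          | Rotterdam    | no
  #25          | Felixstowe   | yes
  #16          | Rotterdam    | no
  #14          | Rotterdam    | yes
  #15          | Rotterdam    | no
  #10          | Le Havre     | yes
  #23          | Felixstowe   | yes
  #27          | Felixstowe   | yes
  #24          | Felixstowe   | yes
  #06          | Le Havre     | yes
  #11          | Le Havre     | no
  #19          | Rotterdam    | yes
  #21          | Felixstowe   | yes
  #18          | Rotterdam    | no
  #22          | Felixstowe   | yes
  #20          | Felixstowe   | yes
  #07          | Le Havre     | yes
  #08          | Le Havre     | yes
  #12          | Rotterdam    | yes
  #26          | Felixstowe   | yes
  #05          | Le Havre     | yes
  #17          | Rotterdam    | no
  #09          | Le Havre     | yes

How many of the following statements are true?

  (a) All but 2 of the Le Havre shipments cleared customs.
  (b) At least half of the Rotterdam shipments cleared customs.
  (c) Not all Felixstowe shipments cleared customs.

0

(a) Le Havre: |A| = 7, |A ∩ B| = 6; needs |A ∖ B| = 2 — false.
(b) Rotterdam: |A| = 8, |A ∩ B| = 3; needs |A ∩ B| ≥ |A ∖ B| — false.
(c) Felixstowe: |A| = 8, |A ∩ B| = 8; needs A ⊄ B (|A ∖ B| ≥ 1) — false.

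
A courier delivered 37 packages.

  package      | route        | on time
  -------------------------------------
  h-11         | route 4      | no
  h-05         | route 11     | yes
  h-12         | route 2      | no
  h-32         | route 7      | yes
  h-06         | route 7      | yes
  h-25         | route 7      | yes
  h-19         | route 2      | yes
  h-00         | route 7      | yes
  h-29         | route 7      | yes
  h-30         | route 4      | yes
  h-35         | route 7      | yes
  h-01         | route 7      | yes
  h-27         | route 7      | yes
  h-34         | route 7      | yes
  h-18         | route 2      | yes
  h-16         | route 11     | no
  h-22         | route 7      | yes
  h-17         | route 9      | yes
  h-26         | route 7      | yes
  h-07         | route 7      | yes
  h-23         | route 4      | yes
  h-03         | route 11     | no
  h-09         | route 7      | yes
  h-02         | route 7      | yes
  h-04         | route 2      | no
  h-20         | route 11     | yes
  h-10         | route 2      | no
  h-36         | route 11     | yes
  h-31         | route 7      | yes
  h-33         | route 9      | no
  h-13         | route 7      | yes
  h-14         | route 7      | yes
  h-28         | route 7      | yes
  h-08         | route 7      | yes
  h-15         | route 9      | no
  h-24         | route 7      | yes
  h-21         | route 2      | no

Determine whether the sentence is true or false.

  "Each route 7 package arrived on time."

The determiner here denotes the relation: A ⊆ B, i.e. every element of A is in B (|A ∖ B| = 0).
|A| = 20, |A ∩ B| = 20, |A ∖ B| = 0.
So the statement is true.

True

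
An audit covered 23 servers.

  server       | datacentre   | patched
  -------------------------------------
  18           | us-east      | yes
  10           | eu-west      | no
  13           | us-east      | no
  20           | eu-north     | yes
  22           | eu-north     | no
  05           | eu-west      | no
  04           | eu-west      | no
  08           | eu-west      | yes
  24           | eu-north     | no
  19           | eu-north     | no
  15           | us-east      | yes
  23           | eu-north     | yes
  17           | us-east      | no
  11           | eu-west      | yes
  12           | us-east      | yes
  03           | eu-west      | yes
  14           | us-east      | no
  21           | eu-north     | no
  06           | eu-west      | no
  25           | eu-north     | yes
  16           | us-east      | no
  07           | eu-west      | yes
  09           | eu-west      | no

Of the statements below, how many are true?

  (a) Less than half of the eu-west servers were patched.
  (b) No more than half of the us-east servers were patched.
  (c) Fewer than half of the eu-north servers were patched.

(a) eu-west: |A| = 9, |A ∩ B| = 4; needs |A ∩ B| < |A ∖ B| — true.
(b) us-east: |A| = 7, |A ∩ B| = 3; needs |A ∩ B| ≤ |A ∖ B| — true.
(c) eu-north: |A| = 7, |A ∩ B| = 3; needs |A ∩ B| < |A ∖ B| — true.

3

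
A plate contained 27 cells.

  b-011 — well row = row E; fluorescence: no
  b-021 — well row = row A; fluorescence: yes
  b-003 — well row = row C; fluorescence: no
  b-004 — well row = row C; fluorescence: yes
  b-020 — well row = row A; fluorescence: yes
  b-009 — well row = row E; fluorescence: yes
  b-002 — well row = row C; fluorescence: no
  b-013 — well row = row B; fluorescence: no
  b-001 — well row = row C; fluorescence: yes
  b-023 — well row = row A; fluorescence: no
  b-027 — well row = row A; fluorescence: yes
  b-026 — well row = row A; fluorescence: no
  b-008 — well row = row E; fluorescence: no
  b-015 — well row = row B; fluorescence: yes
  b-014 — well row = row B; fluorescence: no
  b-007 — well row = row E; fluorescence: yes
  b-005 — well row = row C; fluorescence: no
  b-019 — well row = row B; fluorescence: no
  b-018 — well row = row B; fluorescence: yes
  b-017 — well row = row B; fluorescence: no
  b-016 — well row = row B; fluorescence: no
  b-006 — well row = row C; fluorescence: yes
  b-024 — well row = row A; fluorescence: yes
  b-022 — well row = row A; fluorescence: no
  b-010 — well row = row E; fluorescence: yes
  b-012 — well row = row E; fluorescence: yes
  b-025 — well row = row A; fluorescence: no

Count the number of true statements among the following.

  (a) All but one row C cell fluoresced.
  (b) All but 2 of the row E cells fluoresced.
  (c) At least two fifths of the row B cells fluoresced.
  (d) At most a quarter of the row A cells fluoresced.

(a) row C: |A| = 6, |A ∩ B| = 3; needs |A ∖ B| = 1 — false.
(b) row E: |A| = 6, |A ∩ B| = 4; needs |A ∖ B| = 2 — true.
(c) row B: |A| = 7, |A ∩ B| = 2; needs |A ∩ B| / |A| ≥ 2/5 — false.
(d) row A: |A| = 8, |A ∩ B| = 4; needs |A ∩ B| / |A| ≤ 1/4 — false.

1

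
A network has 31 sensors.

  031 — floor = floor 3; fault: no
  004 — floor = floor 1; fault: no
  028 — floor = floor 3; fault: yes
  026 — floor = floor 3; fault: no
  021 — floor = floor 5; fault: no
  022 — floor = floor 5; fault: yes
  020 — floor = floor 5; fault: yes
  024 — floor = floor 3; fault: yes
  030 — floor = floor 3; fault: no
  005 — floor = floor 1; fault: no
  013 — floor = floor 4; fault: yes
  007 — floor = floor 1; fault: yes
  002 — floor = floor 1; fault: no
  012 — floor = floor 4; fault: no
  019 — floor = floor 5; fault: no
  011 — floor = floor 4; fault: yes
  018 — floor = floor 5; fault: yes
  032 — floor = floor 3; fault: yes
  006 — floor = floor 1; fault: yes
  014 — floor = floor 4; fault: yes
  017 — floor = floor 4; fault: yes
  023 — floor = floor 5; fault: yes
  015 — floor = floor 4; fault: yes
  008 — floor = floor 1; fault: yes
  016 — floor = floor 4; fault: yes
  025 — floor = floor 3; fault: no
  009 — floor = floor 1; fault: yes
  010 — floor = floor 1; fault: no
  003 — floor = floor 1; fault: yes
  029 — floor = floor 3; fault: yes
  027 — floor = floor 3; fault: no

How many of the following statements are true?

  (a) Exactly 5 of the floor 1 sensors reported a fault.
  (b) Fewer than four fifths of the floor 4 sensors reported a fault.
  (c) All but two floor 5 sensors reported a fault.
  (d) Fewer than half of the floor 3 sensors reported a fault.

3

(a) floor 1: |A| = 9, |A ∩ B| = 5; needs |A ∩ B| = 5 — true.
(b) floor 4: |A| = 7, |A ∩ B| = 6; needs |A ∩ B| / |A| < 4/5 — false.
(c) floor 5: |A| = 6, |A ∩ B| = 4; needs |A ∖ B| = 2 — true.
(d) floor 3: |A| = 9, |A ∩ B| = 4; needs |A ∩ B| < |A ∖ B| — true.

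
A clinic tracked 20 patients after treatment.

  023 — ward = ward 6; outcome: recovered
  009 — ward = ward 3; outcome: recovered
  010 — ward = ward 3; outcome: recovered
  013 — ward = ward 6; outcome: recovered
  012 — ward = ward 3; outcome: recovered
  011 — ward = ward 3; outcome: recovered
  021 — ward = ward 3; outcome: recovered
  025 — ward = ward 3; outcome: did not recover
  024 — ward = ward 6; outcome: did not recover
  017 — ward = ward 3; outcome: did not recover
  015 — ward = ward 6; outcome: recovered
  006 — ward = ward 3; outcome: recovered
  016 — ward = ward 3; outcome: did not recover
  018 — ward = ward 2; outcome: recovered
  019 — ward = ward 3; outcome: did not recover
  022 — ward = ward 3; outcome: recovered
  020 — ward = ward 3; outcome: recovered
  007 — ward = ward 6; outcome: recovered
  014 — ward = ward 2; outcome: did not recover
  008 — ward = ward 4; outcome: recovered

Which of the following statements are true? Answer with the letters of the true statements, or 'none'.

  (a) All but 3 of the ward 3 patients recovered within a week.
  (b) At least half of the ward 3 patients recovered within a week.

|A| = 12, |A ∩ B| = 8, |A ∖ B| = 4.
(a) |A ∖ B| = 3: fails.
(b) |A ∩ B| ≥ |A ∖ B|: holds.

(b)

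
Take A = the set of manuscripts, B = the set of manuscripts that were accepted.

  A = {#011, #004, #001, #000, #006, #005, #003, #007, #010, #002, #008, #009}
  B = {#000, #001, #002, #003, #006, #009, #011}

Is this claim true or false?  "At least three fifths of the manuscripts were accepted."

The determiner here denotes the relation: |A ∩ B| / |A| ≥ 3/5.
A (the restrictor) = {#011, #004, #001, #000, #006, #005, #003, #007, #010, #002, #008, #009}, |A| = 12.
A ∩ B = {#011, #001, #000, #006, #003, #002, #009}, so |A ∩ B| = 7.
A ∖ B = {#004, #005, #007, #010, #008}, so |A ∖ B| = 5.
|A ∩ B|/|A| = 7/12, so the statement is false.

False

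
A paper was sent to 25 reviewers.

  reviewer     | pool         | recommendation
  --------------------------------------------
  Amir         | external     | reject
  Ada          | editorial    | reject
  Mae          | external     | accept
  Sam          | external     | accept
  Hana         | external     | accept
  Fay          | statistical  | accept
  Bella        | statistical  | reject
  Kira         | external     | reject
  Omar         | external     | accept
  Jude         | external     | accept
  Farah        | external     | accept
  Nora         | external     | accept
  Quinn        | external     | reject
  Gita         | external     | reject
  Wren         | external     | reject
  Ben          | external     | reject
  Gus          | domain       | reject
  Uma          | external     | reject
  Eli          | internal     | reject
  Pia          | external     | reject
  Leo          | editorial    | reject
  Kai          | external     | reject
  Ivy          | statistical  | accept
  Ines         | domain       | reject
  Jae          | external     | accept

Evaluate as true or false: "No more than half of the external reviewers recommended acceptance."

True

The determiner here denotes the relation: |A ∩ B| ≤ |A ∖ B|.
|A| = 17, |A ∩ B| = 8, |A ∖ B| = 9.
8 < 9, so the statement is true.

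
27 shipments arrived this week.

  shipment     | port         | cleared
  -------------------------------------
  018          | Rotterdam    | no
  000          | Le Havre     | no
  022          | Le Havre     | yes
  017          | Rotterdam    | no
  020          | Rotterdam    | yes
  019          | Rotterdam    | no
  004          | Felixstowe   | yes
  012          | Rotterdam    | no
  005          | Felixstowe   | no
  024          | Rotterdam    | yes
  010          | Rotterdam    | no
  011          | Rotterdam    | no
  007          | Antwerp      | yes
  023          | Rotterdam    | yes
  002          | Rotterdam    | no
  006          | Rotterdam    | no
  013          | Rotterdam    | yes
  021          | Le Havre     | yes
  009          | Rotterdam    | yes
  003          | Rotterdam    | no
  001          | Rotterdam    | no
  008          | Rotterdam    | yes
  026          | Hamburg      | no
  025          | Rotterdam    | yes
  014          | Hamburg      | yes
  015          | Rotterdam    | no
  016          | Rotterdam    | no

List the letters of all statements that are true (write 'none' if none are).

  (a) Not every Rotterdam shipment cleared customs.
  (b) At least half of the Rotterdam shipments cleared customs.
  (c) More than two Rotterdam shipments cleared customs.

|A| = 19, |A ∩ B| = 7, |A ∖ B| = 12.
(a) A ⊄ B (|A ∖ B| ≥ 1): holds.
(b) |A ∩ B| ≥ |A ∖ B|: fails.
(c) |A ∩ B| > 2: holds.

(a), (c)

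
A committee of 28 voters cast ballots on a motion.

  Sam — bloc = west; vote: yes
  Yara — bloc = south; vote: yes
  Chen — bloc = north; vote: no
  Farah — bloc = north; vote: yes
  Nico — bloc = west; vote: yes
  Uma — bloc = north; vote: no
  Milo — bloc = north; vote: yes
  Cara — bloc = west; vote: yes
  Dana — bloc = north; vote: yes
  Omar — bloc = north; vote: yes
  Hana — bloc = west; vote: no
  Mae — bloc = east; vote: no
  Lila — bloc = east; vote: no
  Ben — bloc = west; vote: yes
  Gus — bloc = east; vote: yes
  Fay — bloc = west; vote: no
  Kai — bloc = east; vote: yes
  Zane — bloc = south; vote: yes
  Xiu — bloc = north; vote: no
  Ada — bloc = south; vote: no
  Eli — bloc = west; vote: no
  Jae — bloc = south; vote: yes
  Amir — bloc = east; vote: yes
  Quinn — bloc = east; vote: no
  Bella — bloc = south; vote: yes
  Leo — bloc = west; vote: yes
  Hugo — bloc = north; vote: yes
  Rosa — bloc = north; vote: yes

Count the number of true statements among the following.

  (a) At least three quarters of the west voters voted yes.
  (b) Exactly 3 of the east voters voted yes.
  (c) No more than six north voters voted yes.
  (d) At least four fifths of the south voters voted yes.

3

(a) west: |A| = 8, |A ∩ B| = 5; needs |A ∩ B| / |A| ≥ 3/4 — false.
(b) east: |A| = 6, |A ∩ B| = 3; needs |A ∩ B| = 3 — true.
(c) north: |A| = 9, |A ∩ B| = 6; needs |A ∩ B| ≤ 6 — true.
(d) south: |A| = 5, |A ∩ B| = 4; needs |A ∩ B| / |A| ≥ 4/5 — true.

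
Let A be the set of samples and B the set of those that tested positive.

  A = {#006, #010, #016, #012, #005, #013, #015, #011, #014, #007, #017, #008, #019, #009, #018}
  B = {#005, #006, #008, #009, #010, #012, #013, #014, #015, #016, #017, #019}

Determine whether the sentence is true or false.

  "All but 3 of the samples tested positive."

True

Truth condition: |A ∖ B| = 3.
|A| = 15, |A ∩ B| = 12, |A ∖ B| = 3.
|A ∖ B| = 3, so the statement is true.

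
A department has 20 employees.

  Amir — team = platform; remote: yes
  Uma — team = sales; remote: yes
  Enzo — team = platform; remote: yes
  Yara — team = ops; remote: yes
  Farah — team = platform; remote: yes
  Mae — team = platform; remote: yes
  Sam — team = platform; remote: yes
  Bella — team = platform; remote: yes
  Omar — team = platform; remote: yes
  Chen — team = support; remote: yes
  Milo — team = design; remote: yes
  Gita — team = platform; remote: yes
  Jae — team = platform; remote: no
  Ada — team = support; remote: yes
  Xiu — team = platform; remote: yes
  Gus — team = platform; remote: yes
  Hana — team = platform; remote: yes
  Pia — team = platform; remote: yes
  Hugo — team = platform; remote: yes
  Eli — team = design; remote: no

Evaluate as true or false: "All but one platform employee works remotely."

True

Truth condition: |A ∖ B| = 1.
A (the restrictor) = {Amir, Enzo, Farah, Mae, Sam, Bella, Omar, Gita, Jae, Xiu, Gus, Hana, Pia, Hugo}, |A| = 14.
A ∖ B = {Jae}, so |A ∖ B| = 1.
|A ∖ B| = 1, so the statement is true.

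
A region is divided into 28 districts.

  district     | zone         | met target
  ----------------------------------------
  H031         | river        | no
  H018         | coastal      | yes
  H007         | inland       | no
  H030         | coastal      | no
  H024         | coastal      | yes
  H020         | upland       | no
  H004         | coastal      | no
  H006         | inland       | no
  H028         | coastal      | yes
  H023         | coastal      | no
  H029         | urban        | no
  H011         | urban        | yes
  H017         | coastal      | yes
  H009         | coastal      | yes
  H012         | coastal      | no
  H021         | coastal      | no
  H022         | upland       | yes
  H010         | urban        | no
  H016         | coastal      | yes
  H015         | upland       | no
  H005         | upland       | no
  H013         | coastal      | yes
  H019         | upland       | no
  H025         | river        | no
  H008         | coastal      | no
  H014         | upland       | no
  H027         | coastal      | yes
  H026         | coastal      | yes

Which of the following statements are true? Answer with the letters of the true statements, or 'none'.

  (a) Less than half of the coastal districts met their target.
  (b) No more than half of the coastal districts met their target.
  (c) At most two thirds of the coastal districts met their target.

|A| = 15, |A ∩ B| = 9, |A ∖ B| = 6.
(a) |A ∩ B| < |A ∖ B|: fails.
(b) |A ∩ B| ≤ |A ∖ B|: fails.
(c) |A ∩ B| / |A| ≤ 2/3: holds.

(c)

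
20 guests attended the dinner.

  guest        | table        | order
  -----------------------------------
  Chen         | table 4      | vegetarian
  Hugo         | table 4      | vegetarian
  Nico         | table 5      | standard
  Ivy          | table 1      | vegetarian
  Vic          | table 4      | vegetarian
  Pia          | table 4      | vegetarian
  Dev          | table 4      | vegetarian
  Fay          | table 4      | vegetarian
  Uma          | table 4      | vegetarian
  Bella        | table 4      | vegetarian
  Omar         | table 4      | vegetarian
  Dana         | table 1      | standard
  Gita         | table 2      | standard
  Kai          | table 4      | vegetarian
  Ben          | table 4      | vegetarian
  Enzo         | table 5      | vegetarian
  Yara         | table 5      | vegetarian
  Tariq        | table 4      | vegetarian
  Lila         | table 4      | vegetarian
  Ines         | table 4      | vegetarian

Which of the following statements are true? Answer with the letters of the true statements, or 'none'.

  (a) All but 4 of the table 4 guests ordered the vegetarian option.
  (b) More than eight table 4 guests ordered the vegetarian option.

(b)

|A| = 14, |A ∩ B| = 14, |A ∖ B| = 0.
(a) |A ∖ B| = 4: fails.
(b) |A ∩ B| > 8: holds.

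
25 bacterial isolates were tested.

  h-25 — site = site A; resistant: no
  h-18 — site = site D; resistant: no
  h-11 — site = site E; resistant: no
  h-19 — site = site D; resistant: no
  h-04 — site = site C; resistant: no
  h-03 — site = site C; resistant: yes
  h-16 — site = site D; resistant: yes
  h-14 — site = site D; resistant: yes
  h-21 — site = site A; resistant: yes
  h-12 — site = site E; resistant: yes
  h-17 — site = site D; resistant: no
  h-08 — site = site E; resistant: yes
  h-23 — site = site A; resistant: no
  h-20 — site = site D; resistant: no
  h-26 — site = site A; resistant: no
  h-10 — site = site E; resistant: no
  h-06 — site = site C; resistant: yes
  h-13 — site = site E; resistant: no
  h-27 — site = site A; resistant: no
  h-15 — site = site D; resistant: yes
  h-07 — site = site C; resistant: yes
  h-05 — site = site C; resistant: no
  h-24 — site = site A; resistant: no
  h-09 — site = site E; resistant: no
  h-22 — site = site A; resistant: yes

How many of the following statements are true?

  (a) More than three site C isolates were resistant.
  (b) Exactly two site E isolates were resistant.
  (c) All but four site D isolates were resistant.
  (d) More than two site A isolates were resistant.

(a) site C: |A| = 5, |A ∩ B| = 3; needs |A ∩ B| > 3 — false.
(b) site E: |A| = 6, |A ∩ B| = 2; needs |A ∩ B| = 2 — true.
(c) site D: |A| = 7, |A ∩ B| = 3; needs |A ∖ B| = 4 — true.
(d) site A: |A| = 7, |A ∩ B| = 2; needs |A ∩ B| > 2 — false.

2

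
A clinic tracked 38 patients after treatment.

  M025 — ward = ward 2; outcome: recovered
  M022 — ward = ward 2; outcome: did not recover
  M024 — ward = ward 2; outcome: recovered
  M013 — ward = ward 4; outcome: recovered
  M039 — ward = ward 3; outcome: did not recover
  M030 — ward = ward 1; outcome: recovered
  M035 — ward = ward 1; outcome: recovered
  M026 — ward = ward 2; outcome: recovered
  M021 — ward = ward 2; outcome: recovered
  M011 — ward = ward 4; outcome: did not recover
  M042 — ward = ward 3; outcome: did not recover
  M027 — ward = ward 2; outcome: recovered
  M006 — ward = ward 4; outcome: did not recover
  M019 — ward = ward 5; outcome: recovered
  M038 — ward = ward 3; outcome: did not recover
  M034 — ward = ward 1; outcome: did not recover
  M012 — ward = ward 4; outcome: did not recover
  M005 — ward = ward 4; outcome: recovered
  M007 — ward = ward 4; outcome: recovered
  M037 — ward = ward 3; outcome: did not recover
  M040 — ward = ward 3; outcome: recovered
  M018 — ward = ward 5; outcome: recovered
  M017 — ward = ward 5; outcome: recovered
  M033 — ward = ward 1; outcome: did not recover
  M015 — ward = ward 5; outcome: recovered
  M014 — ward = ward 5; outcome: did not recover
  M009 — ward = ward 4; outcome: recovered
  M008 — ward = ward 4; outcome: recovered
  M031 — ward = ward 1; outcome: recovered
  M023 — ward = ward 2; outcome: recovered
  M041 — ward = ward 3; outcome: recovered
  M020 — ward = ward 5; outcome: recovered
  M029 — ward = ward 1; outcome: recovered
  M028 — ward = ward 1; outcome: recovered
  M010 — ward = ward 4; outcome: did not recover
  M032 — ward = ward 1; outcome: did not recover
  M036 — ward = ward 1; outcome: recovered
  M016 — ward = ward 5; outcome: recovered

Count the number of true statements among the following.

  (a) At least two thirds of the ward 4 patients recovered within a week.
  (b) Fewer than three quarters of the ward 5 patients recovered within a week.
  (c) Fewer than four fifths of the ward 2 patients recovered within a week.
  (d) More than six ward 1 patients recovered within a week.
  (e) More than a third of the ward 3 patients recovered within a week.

0

(a) ward 4: |A| = 9, |A ∩ B| = 5; needs |A ∩ B| / |A| ≥ 2/3 — false.
(b) ward 5: |A| = 7, |A ∩ B| = 6; needs |A ∩ B| / |A| < 3/4 — false.
(c) ward 2: |A| = 7, |A ∩ B| = 6; needs |A ∩ B| / |A| < 4/5 — false.
(d) ward 1: |A| = 9, |A ∩ B| = 6; needs |A ∩ B| > 6 — false.
(e) ward 3: |A| = 6, |A ∩ B| = 2; needs |A ∩ B| / |A| > 1/3 — false.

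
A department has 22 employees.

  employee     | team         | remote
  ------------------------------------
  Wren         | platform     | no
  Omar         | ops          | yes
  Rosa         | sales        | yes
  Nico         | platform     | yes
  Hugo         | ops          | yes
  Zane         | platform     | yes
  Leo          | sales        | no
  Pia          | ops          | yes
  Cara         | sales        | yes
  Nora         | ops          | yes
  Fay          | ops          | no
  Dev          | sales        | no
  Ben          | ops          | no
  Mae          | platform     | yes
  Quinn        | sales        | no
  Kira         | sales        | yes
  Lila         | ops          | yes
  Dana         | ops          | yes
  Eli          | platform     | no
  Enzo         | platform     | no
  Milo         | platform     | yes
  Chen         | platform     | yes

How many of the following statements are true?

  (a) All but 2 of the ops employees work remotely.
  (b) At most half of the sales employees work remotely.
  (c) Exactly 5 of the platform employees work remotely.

3

(a) ops: |A| = 8, |A ∩ B| = 6; needs |A ∖ B| = 2 — true.
(b) sales: |A| = 6, |A ∩ B| = 3; needs |A ∩ B| ≤ |A ∖ B| — true.
(c) platform: |A| = 8, |A ∩ B| = 5; needs |A ∩ B| = 5 — true.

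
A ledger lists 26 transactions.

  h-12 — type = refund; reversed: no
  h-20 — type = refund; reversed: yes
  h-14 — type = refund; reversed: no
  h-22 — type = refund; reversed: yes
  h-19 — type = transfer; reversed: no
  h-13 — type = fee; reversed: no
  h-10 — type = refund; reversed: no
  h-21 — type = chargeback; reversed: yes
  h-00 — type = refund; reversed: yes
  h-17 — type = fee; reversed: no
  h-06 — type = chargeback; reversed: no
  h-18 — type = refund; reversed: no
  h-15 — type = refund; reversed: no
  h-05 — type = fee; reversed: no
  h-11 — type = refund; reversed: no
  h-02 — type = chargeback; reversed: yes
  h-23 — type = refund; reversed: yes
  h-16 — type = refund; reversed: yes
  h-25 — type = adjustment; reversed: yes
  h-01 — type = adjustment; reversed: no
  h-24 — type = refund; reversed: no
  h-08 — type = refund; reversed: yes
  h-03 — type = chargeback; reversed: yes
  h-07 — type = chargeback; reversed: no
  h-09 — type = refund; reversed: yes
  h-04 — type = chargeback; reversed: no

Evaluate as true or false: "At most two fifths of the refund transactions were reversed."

False

'At most two fifths of the refund transactions were reversed' holds iff |A ∩ B| / |A| ≤ 2/5.
A (the restrictor) = {h-12, h-20, h-14, h-22, h-10, h-00, h-18, h-15, h-11, h-23, h-16, h-24, h-08, h-09}, |A| = 14.
A ∩ B = {h-20, h-22, h-00, h-23, h-16, h-08, h-09}, so |A ∩ B| = 7.
A ∖ B = {h-12, h-14, h-10, h-18, h-15, h-11, h-24}, so |A ∖ B| = 7.
|A ∩ B|/|A| = 7/14, so the statement is false.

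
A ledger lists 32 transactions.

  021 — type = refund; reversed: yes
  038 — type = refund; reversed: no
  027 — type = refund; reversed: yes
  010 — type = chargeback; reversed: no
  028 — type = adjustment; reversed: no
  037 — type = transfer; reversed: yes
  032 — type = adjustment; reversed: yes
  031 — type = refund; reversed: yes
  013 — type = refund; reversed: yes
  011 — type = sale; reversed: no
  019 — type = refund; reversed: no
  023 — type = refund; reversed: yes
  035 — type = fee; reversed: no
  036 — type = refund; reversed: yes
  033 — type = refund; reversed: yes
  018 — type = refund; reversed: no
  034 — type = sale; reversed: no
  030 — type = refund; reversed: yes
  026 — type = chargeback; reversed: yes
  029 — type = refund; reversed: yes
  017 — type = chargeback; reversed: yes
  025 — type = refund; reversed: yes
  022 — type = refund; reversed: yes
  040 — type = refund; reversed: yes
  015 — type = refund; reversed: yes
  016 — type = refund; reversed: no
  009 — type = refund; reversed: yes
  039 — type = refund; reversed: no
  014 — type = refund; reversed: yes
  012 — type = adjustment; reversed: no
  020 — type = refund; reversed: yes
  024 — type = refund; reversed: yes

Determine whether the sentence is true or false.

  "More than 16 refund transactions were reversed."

The determiner here denotes the relation: |A ∩ B| > 16.
|A| = 22, |A ∩ B| = 17, |A ∖ B| = 5.
|A ∩ B| = 17, so the statement is true.

True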